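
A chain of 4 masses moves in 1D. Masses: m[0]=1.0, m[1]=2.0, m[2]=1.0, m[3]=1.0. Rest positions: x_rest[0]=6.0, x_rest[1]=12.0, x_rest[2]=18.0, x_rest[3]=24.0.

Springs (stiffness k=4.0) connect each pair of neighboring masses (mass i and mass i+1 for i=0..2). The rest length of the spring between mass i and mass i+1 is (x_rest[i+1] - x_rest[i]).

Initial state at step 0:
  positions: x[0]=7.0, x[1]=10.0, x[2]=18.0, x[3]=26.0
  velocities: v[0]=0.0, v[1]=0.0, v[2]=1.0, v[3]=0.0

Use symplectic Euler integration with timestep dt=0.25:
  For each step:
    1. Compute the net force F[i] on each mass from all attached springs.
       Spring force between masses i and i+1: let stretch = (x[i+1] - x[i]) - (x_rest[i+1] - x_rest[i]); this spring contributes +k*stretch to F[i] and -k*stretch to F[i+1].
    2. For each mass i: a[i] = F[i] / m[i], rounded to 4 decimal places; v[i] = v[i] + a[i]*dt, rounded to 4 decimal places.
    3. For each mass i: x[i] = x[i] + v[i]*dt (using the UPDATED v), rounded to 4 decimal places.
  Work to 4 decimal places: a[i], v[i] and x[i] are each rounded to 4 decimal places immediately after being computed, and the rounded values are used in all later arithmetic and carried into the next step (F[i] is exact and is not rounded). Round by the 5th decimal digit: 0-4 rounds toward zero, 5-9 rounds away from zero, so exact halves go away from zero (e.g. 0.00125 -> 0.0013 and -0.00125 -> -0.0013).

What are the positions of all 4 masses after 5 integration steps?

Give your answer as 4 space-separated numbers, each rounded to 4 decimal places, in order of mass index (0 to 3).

Step 0: x=[7.0000 10.0000 18.0000 26.0000] v=[0.0000 0.0000 1.0000 0.0000]
Step 1: x=[6.2500 10.6250 18.2500 25.5000] v=[-3.0000 2.5000 1.0000 -2.0000]
Step 2: x=[5.0938 11.6563 18.4063 24.6875] v=[-4.6250 4.1250 0.6250 -3.2500]
Step 3: x=[4.0782 12.7110 18.4454 23.8047] v=[-4.0625 4.2188 0.1562 -3.5312]
Step 4: x=[3.7208 13.4034 18.3907 23.0821] v=[-1.4297 2.7696 -0.2189 -2.8905]
Step 5: x=[4.2840 13.5089 18.2620 22.6866] v=[2.2529 0.4220 -0.5148 -1.5819]

Answer: 4.2840 13.5089 18.2620 22.6866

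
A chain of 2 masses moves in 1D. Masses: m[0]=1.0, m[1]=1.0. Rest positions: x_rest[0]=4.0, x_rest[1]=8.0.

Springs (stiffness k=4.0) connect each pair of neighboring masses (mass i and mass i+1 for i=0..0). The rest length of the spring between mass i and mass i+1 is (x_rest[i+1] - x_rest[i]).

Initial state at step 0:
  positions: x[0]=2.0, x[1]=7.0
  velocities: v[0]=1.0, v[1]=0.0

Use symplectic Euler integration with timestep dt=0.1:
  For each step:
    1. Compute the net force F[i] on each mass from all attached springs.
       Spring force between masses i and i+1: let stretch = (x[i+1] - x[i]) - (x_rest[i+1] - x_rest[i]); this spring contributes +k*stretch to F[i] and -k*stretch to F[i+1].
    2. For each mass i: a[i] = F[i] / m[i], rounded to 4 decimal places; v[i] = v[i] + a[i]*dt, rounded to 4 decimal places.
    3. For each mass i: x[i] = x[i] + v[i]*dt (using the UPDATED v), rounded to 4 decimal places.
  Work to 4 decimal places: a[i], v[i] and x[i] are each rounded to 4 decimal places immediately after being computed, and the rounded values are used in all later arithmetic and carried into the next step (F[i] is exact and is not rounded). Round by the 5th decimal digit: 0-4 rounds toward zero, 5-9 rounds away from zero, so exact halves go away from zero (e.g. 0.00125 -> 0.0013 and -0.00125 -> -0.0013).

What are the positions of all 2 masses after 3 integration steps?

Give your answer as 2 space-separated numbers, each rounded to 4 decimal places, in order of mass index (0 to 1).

Answer: 2.5086 6.7914

Derivation:
Step 0: x=[2.0000 7.0000] v=[1.0000 0.0000]
Step 1: x=[2.1400 6.9600] v=[1.4000 -0.4000]
Step 2: x=[2.3128 6.8872] v=[1.7280 -0.7280]
Step 3: x=[2.5086 6.7914] v=[1.9578 -0.9578]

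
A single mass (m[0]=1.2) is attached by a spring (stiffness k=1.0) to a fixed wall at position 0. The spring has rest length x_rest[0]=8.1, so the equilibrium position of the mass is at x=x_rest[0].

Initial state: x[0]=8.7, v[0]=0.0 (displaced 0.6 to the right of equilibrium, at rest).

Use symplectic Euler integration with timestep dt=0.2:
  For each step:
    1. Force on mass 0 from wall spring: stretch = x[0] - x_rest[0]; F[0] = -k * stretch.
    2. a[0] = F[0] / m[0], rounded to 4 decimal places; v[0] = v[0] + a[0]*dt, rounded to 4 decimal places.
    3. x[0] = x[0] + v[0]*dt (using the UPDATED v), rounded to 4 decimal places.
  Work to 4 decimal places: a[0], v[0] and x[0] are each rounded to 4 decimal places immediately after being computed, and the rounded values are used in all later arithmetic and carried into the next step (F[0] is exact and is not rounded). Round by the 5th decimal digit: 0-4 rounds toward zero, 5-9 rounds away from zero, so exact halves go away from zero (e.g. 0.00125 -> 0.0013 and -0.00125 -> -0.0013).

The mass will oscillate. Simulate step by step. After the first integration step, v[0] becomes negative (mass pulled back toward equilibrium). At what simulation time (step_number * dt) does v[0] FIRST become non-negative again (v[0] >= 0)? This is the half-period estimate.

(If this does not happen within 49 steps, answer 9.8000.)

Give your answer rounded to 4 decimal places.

Step 0: x=[8.7000] v=[0.0000]
Step 1: x=[8.6800] v=[-0.1000]
Step 2: x=[8.6407] v=[-0.1967]
Step 3: x=[8.5833] v=[-0.2868]
Step 4: x=[8.5098] v=[-0.3674]
Step 5: x=[8.4227] v=[-0.4357]
Step 6: x=[8.3248] v=[-0.4895]
Step 7: x=[8.2194] v=[-0.5270]
Step 8: x=[8.1100] v=[-0.5469]
Step 9: x=[8.0003] v=[-0.5486]
Step 10: x=[7.8939] v=[-0.5320]
Step 11: x=[7.7944] v=[-0.4976]
Step 12: x=[7.7051] v=[-0.4467]
Step 13: x=[7.6289] v=[-0.3809]
Step 14: x=[7.5684] v=[-0.3024]
Step 15: x=[7.5256] v=[-0.2138]
Step 16: x=[7.5020] v=[-0.1181]
Step 17: x=[7.4983] v=[-0.0184]
Step 18: x=[7.5147] v=[0.0819]
First v>=0 after going negative at step 18, time=3.6000

Answer: 3.6000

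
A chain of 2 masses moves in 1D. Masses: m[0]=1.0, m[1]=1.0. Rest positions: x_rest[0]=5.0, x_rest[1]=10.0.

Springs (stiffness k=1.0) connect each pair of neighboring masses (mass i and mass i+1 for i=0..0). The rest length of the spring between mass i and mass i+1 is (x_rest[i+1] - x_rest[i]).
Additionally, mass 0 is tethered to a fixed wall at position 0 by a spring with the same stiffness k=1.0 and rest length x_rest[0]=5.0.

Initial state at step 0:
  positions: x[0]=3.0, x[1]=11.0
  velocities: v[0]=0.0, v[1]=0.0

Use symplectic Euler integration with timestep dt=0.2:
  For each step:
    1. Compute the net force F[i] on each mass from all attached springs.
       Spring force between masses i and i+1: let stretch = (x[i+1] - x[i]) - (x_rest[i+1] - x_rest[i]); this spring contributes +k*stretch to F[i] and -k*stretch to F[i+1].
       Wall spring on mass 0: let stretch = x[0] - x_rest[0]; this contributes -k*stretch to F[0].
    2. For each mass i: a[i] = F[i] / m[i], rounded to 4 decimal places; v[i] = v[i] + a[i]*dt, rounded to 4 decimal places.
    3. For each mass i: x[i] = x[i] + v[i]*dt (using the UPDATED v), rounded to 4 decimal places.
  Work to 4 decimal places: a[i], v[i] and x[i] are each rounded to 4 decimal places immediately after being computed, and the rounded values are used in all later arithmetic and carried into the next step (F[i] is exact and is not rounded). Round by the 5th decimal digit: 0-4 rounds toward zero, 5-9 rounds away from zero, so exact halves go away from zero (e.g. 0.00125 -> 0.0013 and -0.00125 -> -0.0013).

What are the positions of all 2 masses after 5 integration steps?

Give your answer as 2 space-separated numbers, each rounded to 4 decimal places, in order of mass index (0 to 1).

Step 0: x=[3.0000 11.0000] v=[0.0000 0.0000]
Step 1: x=[3.2000 10.8800] v=[1.0000 -0.6000]
Step 2: x=[3.5792 10.6528] v=[1.8960 -1.1360]
Step 3: x=[4.0982 10.3427] v=[2.5949 -1.5507]
Step 4: x=[4.7030 9.9828] v=[3.0242 -1.7996]
Step 5: x=[5.3309 9.6117] v=[3.1396 -1.8556]

Answer: 5.3309 9.6117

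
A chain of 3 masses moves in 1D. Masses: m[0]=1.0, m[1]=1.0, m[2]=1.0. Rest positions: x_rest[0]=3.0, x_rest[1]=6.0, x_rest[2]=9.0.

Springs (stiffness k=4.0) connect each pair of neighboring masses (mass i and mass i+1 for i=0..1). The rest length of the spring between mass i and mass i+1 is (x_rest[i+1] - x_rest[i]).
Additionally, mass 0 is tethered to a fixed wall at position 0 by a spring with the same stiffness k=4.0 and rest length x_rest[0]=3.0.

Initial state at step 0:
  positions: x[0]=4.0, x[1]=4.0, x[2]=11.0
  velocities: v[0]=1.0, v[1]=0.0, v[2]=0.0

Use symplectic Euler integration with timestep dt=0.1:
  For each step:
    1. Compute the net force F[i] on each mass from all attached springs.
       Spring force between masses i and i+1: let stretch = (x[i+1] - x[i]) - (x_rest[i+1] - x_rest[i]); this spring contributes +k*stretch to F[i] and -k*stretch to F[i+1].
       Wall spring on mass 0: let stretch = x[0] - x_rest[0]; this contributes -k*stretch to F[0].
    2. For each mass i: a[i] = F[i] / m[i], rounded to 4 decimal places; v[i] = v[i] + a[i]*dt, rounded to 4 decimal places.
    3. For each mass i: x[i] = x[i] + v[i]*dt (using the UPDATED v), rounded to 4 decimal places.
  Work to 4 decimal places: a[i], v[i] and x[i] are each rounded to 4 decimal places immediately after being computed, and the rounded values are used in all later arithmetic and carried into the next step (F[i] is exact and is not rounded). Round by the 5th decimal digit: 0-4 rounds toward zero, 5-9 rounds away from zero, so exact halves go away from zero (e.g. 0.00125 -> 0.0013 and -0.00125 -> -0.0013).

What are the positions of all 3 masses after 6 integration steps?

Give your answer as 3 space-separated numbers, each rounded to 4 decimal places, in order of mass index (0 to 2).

Step 0: x=[4.0000 4.0000 11.0000] v=[1.0000 0.0000 0.0000]
Step 1: x=[3.9400 4.2800 10.8400] v=[-0.6000 2.8000 -1.6000]
Step 2: x=[3.7360 4.8088 10.5376] v=[-2.0400 5.2880 -3.0240]
Step 3: x=[3.4255 5.5238 10.1261] v=[-3.1053 7.1504 -4.1155]
Step 4: x=[3.0619 6.3390 9.6505] v=[-3.6362 8.1520 -4.7564]
Step 5: x=[2.7069 7.1556 9.1624] v=[-3.5501 8.1658 -4.8810]
Step 6: x=[2.4216 7.8745 8.7140] v=[-2.8534 7.1890 -4.4837]

Answer: 2.4216 7.8745 8.7140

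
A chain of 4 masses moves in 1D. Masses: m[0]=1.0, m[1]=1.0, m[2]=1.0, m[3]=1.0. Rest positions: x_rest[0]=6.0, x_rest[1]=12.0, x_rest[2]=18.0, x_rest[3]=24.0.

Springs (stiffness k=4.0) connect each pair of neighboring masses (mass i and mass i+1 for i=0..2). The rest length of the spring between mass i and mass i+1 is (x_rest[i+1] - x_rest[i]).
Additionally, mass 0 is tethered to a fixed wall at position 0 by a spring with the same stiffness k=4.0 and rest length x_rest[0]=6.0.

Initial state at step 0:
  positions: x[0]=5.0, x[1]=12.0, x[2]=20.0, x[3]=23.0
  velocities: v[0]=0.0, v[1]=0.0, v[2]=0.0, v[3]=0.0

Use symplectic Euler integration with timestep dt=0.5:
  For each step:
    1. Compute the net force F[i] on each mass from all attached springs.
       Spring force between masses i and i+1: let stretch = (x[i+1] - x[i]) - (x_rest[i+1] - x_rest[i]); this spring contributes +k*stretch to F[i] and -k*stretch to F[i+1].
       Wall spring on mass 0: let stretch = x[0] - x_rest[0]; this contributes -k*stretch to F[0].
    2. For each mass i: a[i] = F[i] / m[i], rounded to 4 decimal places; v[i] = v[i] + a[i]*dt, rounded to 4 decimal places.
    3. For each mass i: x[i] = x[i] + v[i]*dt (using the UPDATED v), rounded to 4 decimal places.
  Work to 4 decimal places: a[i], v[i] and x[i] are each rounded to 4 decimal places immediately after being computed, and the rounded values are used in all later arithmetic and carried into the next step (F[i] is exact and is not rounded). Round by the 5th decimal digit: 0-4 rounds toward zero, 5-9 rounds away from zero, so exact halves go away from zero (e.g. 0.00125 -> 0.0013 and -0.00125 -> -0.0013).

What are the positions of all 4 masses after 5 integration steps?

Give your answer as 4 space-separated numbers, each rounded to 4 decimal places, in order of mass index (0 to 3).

Step 0: x=[5.0000 12.0000 20.0000 23.0000] v=[0.0000 0.0000 0.0000 0.0000]
Step 1: x=[7.0000 13.0000 15.0000 26.0000] v=[4.0000 2.0000 -10.0000 6.0000]
Step 2: x=[8.0000 10.0000 19.0000 24.0000] v=[2.0000 -6.0000 8.0000 -4.0000]
Step 3: x=[3.0000 14.0000 19.0000 23.0000] v=[-10.0000 8.0000 0.0000 -2.0000]
Step 4: x=[6.0000 12.0000 18.0000 24.0000] v=[6.0000 -4.0000 -2.0000 2.0000]
Step 5: x=[9.0000 10.0000 17.0000 25.0000] v=[6.0000 -4.0000 -2.0000 2.0000]

Answer: 9.0000 10.0000 17.0000 25.0000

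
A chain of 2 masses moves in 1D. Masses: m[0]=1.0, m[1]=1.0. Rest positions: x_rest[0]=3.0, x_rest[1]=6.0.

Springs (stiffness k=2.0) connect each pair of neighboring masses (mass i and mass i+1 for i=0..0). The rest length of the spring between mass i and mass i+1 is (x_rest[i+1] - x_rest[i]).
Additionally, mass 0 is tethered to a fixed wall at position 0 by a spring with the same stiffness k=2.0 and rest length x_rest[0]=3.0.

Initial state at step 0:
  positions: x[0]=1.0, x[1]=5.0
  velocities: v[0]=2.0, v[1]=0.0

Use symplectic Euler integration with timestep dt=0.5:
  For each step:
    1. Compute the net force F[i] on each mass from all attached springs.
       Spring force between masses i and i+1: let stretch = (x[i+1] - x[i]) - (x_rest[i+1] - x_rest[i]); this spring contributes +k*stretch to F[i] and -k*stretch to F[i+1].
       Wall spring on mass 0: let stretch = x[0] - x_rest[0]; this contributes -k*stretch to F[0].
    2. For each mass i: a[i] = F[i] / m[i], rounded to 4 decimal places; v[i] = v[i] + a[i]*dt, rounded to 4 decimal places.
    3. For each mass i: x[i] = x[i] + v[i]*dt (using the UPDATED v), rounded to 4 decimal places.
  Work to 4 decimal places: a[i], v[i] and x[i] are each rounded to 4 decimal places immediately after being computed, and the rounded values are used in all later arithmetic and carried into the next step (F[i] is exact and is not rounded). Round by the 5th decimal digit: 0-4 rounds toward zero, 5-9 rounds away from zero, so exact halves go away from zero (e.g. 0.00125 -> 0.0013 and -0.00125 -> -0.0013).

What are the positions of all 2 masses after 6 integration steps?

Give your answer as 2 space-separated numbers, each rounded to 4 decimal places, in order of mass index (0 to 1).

Step 0: x=[1.0000 5.0000] v=[2.0000 0.0000]
Step 1: x=[3.5000 4.5000] v=[5.0000 -1.0000]
Step 2: x=[4.7500 5.0000] v=[2.5000 1.0000]
Step 3: x=[3.7500 6.8750] v=[-2.0000 3.7500]
Step 4: x=[2.4375 8.6875] v=[-2.6250 3.6250]
Step 5: x=[3.0313 8.8750] v=[1.1875 0.3750]
Step 6: x=[5.0313 7.6407] v=[3.9999 -2.4687]

Answer: 5.0313 7.6407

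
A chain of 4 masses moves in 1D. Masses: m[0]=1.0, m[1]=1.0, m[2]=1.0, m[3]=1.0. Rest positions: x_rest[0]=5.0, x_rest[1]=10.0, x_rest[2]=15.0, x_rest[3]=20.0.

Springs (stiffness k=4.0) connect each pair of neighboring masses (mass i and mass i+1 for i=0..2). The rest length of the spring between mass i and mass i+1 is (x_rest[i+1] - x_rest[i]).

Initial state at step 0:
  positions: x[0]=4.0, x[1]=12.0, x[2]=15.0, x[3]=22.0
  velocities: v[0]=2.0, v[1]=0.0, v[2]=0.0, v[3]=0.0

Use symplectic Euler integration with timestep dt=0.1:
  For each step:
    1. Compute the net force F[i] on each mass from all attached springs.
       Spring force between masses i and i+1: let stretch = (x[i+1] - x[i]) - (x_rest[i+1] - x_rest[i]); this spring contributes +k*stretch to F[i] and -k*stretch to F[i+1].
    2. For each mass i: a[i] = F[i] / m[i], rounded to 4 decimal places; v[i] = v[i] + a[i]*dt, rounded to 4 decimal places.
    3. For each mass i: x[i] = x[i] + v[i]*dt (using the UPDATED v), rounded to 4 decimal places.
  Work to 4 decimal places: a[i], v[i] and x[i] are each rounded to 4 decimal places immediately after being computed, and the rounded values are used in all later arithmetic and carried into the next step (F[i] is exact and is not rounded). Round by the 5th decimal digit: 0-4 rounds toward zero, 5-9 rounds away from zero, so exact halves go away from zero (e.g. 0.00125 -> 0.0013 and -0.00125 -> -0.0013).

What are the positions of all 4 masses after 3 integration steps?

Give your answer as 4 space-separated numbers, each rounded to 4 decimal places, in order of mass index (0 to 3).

Step 0: x=[4.0000 12.0000 15.0000 22.0000] v=[2.0000 0.0000 0.0000 0.0000]
Step 1: x=[4.3200 11.8000 15.1600 21.9200] v=[3.2000 -2.0000 1.6000 -0.8000]
Step 2: x=[4.7392 11.4352 15.4560 21.7696] v=[4.1920 -3.6480 2.9600 -1.5040]
Step 3: x=[5.2262 10.9634 15.8437 21.5667] v=[4.8704 -4.7181 3.8771 -2.0294]

Answer: 5.2262 10.9634 15.8437 21.5667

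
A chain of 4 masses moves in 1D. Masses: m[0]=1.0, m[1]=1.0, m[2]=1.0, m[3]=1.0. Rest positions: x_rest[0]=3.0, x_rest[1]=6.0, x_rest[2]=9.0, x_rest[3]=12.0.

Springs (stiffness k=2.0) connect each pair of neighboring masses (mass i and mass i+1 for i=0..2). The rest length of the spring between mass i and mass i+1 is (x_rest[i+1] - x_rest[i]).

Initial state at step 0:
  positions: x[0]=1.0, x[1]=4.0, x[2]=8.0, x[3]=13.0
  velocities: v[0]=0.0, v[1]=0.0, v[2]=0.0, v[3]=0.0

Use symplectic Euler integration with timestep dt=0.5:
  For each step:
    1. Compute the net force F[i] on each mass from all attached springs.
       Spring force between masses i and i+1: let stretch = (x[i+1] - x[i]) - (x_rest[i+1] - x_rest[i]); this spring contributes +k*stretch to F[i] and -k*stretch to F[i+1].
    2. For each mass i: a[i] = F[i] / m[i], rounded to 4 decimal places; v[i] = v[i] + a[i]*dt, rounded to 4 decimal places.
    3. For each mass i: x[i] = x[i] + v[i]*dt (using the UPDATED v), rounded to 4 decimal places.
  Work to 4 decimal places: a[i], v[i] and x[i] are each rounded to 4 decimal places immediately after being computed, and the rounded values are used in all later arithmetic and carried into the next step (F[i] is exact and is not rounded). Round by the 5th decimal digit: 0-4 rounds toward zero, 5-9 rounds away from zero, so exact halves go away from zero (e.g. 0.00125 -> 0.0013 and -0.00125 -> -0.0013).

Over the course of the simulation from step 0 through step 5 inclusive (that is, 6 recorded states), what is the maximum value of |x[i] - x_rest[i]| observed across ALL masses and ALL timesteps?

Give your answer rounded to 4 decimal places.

Step 0: x=[1.0000 4.0000 8.0000 13.0000] v=[0.0000 0.0000 0.0000 0.0000]
Step 1: x=[1.0000 4.5000 8.5000 12.0000] v=[0.0000 1.0000 1.0000 -2.0000]
Step 2: x=[1.2500 5.2500 8.7500 10.7500] v=[0.5000 1.5000 0.5000 -2.5000]
Step 3: x=[2.0000 5.7500 8.2500 10.0000] v=[1.5000 1.0000 -1.0000 -1.5000]
Step 4: x=[3.1250 5.6250 7.3750 9.8750] v=[2.2500 -0.2500 -1.7500 -0.2500]
Step 5: x=[4.0000 5.1250 6.8750 10.0000] v=[1.7500 -1.0000 -1.0000 0.2500]
Max displacement = 2.1250

Answer: 2.1250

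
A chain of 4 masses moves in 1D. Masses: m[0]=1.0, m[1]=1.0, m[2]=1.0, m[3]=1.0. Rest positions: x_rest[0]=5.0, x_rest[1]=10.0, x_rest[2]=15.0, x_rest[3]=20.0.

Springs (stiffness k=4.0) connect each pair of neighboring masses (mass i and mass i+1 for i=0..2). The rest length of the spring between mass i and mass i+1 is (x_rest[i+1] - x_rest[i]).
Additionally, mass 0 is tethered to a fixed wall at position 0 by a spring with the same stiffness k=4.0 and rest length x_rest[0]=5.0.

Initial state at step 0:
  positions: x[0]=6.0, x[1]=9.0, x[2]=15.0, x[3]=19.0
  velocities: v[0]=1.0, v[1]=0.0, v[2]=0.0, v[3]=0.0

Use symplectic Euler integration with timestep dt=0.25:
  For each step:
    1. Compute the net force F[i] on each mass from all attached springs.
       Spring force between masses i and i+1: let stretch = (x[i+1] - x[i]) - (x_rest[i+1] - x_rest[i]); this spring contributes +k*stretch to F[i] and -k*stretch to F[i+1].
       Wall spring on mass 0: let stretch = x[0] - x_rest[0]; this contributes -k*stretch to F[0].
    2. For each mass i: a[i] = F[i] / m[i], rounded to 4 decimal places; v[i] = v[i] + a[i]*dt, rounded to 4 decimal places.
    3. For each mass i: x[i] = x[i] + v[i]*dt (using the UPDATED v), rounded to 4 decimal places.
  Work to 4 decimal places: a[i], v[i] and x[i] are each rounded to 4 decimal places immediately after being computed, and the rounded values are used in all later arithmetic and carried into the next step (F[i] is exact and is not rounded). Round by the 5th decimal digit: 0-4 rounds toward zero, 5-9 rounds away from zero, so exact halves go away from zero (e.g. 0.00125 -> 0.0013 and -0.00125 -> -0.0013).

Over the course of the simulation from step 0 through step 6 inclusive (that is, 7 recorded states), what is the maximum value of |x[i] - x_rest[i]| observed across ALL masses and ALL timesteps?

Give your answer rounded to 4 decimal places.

Answer: 1.2875

Derivation:
Step 0: x=[6.0000 9.0000 15.0000 19.0000] v=[1.0000 0.0000 0.0000 0.0000]
Step 1: x=[5.5000 9.7500 14.5000 19.2500] v=[-2.0000 3.0000 -2.0000 1.0000]
Step 2: x=[4.6875 10.6250 14.0000 19.5625] v=[-3.2500 3.5000 -2.0000 1.2500]
Step 3: x=[4.1875 10.8594 14.0469 19.7344] v=[-2.0000 0.9375 0.1875 0.6875]
Step 4: x=[4.3086 10.2227 14.7188 19.7344] v=[0.4844 -2.5469 2.6875 0.0000]
Step 5: x=[4.8311 9.2315 15.5206 19.7305] v=[2.0899 -3.9649 3.2070 -0.0156]
Step 6: x=[5.2459 8.7125 15.8026 19.9241] v=[1.6592 -2.0762 1.1278 0.7745]
Max displacement = 1.2875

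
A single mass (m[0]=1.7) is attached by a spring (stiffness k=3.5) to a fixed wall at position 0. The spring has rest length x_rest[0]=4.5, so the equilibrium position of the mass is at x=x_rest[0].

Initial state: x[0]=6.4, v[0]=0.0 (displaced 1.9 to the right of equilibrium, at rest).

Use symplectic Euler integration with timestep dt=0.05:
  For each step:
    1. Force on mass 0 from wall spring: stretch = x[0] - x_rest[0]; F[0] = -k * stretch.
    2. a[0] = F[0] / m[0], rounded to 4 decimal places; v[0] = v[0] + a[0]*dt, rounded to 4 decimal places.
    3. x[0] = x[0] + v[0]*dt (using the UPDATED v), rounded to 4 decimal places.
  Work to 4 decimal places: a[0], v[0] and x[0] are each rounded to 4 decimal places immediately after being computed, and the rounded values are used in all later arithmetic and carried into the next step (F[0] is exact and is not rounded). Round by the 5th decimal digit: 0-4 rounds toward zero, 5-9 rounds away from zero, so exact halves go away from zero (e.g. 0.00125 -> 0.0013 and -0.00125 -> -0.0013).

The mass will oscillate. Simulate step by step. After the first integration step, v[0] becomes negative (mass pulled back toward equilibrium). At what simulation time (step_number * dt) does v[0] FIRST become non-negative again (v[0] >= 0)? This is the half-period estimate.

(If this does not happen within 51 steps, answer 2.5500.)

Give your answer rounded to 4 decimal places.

Step 0: x=[6.4000] v=[0.0000]
Step 1: x=[6.3902] v=[-0.1956]
Step 2: x=[6.3707] v=[-0.3902]
Step 3: x=[6.3416] v=[-0.5828]
Step 4: x=[6.3030] v=[-0.7724]
Step 5: x=[6.2551] v=[-0.9580]
Step 6: x=[6.1982] v=[-1.1387]
Step 7: x=[6.1325] v=[-1.3135]
Step 8: x=[6.0584] v=[-1.4816]
Step 9: x=[5.9763] v=[-1.6420]
Step 10: x=[5.8866] v=[-1.7940]
Step 11: x=[5.7898] v=[-1.9367]
Step 12: x=[5.6863] v=[-2.0695]
Step 13: x=[5.5767] v=[-2.1916]
Step 14: x=[5.4616] v=[-2.3024]
Step 15: x=[5.3415] v=[-2.4014]
Step 16: x=[5.2171] v=[-2.4880]
Step 17: x=[5.0890] v=[-2.5618]
Step 18: x=[4.9579] v=[-2.6224]
Step 19: x=[4.8244] v=[-2.6695]
Step 20: x=[4.6893] v=[-2.7029]
Step 21: x=[4.5532] v=[-2.7224]
Step 22: x=[4.4168] v=[-2.7279]
Step 23: x=[4.2808] v=[-2.7193]
Step 24: x=[4.1460] v=[-2.6967]
Step 25: x=[4.0130] v=[-2.6603]
Step 26: x=[3.8825] v=[-2.6102]
Step 27: x=[3.7552] v=[-2.5466]
Step 28: x=[3.6317] v=[-2.4699]
Step 29: x=[3.5127] v=[-2.3805]
Step 30: x=[3.3988] v=[-2.2789]
Step 31: x=[3.2905] v=[-2.1655]
Step 32: x=[3.1885] v=[-2.0410]
Step 33: x=[3.0932] v=[-1.9060]
Step 34: x=[3.0051] v=[-1.7612]
Step 35: x=[2.9247] v=[-1.6073]
Step 36: x=[2.8524] v=[-1.4451]
Step 37: x=[2.7886] v=[-1.2755]
Step 38: x=[2.7336] v=[-1.0993]
Step 39: x=[2.6877] v=[-0.9175]
Step 40: x=[2.6512] v=[-0.7309]
Step 41: x=[2.6242] v=[-0.5406]
Step 42: x=[2.6068] v=[-0.3475]
Step 43: x=[2.5992] v=[-0.1526]
Step 44: x=[2.6014] v=[0.0431]
First v>=0 after going negative at step 44, time=2.2000

Answer: 2.2000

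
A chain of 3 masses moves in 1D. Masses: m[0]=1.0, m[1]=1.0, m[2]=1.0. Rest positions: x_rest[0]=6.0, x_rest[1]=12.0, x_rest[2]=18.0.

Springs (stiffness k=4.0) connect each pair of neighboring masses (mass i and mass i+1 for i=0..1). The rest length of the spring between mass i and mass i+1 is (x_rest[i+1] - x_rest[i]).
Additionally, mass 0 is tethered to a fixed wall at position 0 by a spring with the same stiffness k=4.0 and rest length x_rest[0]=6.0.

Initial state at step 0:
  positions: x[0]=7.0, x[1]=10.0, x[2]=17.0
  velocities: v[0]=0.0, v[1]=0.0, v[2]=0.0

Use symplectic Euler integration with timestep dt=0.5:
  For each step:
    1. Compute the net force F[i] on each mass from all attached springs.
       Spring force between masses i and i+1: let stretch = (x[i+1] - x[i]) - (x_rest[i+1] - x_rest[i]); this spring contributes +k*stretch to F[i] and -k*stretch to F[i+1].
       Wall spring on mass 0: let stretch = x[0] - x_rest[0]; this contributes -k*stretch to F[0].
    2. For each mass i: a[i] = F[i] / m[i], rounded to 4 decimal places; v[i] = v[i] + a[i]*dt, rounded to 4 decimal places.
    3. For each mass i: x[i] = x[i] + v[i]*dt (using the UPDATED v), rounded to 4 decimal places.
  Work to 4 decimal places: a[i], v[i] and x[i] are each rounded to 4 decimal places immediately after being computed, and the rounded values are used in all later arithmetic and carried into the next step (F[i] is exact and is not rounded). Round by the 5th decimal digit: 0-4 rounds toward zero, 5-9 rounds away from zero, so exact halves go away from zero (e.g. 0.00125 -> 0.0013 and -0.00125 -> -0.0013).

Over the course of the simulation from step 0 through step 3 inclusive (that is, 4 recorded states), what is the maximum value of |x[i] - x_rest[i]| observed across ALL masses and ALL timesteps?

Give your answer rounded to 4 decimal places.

Answer: 3.0000

Derivation:
Step 0: x=[7.0000 10.0000 17.0000] v=[0.0000 0.0000 0.0000]
Step 1: x=[3.0000 14.0000 16.0000] v=[-8.0000 8.0000 -2.0000]
Step 2: x=[7.0000 9.0000 19.0000] v=[8.0000 -10.0000 6.0000]
Step 3: x=[6.0000 12.0000 18.0000] v=[-2.0000 6.0000 -2.0000]
Max displacement = 3.0000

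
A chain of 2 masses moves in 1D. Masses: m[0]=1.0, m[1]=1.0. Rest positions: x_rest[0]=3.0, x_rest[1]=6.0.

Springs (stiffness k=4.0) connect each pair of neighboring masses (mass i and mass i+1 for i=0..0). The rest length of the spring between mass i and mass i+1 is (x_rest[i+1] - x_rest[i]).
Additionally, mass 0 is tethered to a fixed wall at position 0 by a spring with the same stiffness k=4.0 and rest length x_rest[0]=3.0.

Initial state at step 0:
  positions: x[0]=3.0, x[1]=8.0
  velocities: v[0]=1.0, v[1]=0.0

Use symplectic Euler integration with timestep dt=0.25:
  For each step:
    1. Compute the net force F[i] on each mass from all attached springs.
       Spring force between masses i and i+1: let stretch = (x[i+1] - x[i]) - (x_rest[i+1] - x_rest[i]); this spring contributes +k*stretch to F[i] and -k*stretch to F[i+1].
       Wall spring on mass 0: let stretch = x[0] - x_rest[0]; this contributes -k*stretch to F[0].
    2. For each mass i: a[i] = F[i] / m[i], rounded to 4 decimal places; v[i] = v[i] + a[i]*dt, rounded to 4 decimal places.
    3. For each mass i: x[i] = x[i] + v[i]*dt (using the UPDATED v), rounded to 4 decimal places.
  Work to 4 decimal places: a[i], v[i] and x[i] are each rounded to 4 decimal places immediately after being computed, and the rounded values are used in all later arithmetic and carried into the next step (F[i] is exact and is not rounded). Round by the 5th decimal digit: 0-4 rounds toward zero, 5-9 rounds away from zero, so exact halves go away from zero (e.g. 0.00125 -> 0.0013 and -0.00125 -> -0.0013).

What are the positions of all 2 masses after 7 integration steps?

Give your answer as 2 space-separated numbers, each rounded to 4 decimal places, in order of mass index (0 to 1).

Answer: 1.4812 5.9672

Derivation:
Step 0: x=[3.0000 8.0000] v=[1.0000 0.0000]
Step 1: x=[3.7500 7.5000] v=[3.0000 -2.0000]
Step 2: x=[4.5000 6.8125] v=[3.0000 -2.7500]
Step 3: x=[4.7031 6.2969] v=[0.8125 -2.0625]
Step 4: x=[4.1289 6.1328] v=[-2.2968 -0.6563]
Step 5: x=[3.0235 6.2178] v=[-4.4218 0.3398]
Step 6: x=[1.9608 6.2542] v=[-4.2510 0.1455]
Step 7: x=[1.4812 5.9672] v=[-1.9184 -1.1479]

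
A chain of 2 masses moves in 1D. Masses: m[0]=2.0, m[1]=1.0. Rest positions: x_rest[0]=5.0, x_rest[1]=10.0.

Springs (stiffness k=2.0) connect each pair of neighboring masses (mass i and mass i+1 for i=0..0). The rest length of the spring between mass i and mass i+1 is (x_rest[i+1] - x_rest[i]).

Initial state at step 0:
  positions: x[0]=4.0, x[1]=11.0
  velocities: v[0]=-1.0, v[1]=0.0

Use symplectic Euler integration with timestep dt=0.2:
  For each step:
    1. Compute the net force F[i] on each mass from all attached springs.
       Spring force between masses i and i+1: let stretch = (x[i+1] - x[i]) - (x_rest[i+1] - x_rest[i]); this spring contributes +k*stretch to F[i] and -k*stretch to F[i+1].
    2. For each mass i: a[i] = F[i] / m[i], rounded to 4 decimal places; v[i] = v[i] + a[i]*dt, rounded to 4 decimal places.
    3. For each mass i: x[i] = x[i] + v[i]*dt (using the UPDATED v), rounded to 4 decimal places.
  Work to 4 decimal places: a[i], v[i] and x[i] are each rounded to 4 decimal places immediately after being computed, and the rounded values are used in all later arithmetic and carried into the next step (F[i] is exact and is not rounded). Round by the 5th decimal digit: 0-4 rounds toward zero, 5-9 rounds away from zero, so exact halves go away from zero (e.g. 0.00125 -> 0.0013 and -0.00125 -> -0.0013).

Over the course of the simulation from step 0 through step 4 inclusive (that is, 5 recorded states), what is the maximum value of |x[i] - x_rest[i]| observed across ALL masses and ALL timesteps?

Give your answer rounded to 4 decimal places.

Step 0: x=[4.0000 11.0000] v=[-1.0000 0.0000]
Step 1: x=[3.8800 10.8400] v=[-0.6000 -0.8000]
Step 2: x=[3.8384 10.5232] v=[-0.2080 -1.5840]
Step 3: x=[3.8642 10.0716] v=[0.1290 -2.2579]
Step 4: x=[3.9383 9.5234] v=[0.3705 -2.7409]
Max displacement = 1.1616

Answer: 1.1616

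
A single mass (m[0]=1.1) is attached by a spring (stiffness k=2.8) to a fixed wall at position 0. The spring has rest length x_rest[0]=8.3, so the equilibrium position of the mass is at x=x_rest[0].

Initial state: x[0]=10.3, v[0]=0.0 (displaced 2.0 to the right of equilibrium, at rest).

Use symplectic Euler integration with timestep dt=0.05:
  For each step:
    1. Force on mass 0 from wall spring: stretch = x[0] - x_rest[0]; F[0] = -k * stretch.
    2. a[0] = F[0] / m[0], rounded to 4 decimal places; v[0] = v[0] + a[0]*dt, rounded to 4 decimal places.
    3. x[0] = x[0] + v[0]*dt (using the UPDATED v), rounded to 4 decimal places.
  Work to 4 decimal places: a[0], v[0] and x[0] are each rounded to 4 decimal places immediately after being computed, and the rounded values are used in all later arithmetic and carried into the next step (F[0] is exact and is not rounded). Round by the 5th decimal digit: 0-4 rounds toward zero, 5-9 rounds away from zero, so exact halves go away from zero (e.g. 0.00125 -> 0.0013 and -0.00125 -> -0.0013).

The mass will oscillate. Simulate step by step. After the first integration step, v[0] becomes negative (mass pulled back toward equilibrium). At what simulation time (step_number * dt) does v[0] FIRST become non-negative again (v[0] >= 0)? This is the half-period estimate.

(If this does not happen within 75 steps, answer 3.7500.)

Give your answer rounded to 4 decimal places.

Answer: 2.0000

Derivation:
Step 0: x=[10.3000] v=[0.0000]
Step 1: x=[10.2873] v=[-0.2545]
Step 2: x=[10.2619] v=[-0.5074]
Step 3: x=[10.2240] v=[-0.7571]
Step 4: x=[10.1739] v=[-1.0020]
Step 5: x=[10.1119] v=[-1.2405]
Step 6: x=[10.0383] v=[-1.4711]
Step 7: x=[9.9537] v=[-1.6923]
Step 8: x=[9.8586] v=[-1.9028]
Step 9: x=[9.7535] v=[-2.1012]
Step 10: x=[9.6392] v=[-2.2862]
Step 11: x=[9.5164] v=[-2.4566]
Step 12: x=[9.3858] v=[-2.6114]
Step 13: x=[9.2483] v=[-2.7496]
Step 14: x=[9.1048] v=[-2.8703]
Step 15: x=[8.9562] v=[-2.9727]
Step 16: x=[8.8034] v=[-3.0562]
Step 17: x=[8.6474] v=[-3.1203]
Step 18: x=[8.4892] v=[-3.1645]
Step 19: x=[8.3298] v=[-3.1886]
Step 20: x=[8.1702] v=[-3.1924]
Step 21: x=[8.0114] v=[-3.1759]
Step 22: x=[7.8544] v=[-3.1392]
Step 23: x=[7.7003] v=[-3.0825]
Step 24: x=[7.5500] v=[-3.0062]
Step 25: x=[7.4045] v=[-2.9107]
Step 26: x=[7.2647] v=[-2.7967]
Step 27: x=[7.1315] v=[-2.6649]
Step 28: x=[7.0057] v=[-2.5162]
Step 29: x=[6.8881] v=[-2.3515]
Step 30: x=[6.7795] v=[-2.1718]
Step 31: x=[6.6806] v=[-1.9783]
Step 32: x=[6.5920] v=[-1.7722]
Step 33: x=[6.5143] v=[-1.5548]
Step 34: x=[6.4479] v=[-1.3275]
Step 35: x=[6.3933] v=[-1.0918]
Step 36: x=[6.3508] v=[-0.8491]
Step 37: x=[6.3208] v=[-0.6010]
Step 38: x=[6.3033] v=[-0.3491]
Step 39: x=[6.2986] v=[-0.0950]
Step 40: x=[6.3066] v=[0.1597]
First v>=0 after going negative at step 40, time=2.0000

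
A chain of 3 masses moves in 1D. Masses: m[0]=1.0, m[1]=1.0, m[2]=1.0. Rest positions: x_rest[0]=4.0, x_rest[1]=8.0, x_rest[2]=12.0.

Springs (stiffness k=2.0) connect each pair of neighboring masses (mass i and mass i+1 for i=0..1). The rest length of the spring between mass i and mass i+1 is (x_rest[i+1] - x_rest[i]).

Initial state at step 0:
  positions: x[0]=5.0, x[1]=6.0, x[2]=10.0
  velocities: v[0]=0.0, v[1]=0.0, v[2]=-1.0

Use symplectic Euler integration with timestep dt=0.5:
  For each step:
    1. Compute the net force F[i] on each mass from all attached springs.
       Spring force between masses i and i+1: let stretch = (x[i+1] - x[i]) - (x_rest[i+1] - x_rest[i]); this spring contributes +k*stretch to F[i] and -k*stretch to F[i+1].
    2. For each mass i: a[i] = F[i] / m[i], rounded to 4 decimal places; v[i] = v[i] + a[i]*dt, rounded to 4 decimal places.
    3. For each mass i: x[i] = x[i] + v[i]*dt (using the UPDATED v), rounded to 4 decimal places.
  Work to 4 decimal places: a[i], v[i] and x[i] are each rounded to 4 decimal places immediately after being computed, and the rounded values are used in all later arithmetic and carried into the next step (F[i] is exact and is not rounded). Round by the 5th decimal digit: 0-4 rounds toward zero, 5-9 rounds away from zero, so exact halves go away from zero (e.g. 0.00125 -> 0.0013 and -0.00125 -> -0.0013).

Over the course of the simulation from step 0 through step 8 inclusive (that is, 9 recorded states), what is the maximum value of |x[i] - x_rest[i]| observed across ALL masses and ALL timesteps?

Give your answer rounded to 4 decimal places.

Step 0: x=[5.0000 6.0000 10.0000] v=[0.0000 0.0000 -1.0000]
Step 1: x=[3.5000 7.5000 9.5000] v=[-3.0000 3.0000 -1.0000]
Step 2: x=[2.0000 8.0000 10.0000] v=[-3.0000 1.0000 1.0000]
Step 3: x=[1.5000 6.5000 11.5000] v=[-1.0000 -3.0000 3.0000]
Step 4: x=[1.5000 5.0000 12.5000] v=[0.0000 -3.0000 2.0000]
Step 5: x=[1.2500 5.5000 11.7500] v=[-0.5000 1.0000 -1.5000]
Step 6: x=[1.1250 7.0000 9.8750] v=[-0.2500 3.0000 -3.7500]
Step 7: x=[1.9375 7.0000 8.5625] v=[1.6250 0.0000 -2.6250]
Step 8: x=[3.2813 5.2500 8.4688] v=[2.6875 -3.5000 -0.1875]
Max displacement = 3.5312

Answer: 3.5312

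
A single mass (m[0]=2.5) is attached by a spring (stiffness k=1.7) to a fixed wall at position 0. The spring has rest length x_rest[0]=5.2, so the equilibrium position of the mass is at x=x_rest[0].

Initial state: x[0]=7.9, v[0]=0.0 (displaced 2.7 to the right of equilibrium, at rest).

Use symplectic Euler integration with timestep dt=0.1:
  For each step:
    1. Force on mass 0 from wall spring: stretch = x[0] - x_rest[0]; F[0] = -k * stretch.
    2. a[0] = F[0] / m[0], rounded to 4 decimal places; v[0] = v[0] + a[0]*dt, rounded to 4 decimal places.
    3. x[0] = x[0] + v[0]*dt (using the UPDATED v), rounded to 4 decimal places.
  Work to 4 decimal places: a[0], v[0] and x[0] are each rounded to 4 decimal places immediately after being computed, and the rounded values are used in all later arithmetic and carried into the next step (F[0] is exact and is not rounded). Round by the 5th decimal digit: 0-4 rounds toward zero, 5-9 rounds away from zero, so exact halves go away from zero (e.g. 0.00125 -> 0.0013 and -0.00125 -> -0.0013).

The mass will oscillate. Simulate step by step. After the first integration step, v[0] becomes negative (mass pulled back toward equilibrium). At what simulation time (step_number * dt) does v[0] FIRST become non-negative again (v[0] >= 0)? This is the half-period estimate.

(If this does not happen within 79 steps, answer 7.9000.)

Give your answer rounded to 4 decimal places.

Answer: 3.9000

Derivation:
Step 0: x=[7.9000] v=[0.0000]
Step 1: x=[7.8816] v=[-0.1836]
Step 2: x=[7.8450] v=[-0.3660]
Step 3: x=[7.7904] v=[-0.5459]
Step 4: x=[7.7182] v=[-0.7221]
Step 5: x=[7.6289] v=[-0.8933]
Step 6: x=[7.5231] v=[-1.0585]
Step 7: x=[7.4015] v=[-1.2165]
Step 8: x=[7.2649] v=[-1.3662]
Step 9: x=[7.1142] v=[-1.5066]
Step 10: x=[6.9505] v=[-1.6368]
Step 11: x=[6.7749] v=[-1.7558]
Step 12: x=[6.5886] v=[-1.8629]
Step 13: x=[6.3929] v=[-1.9573]
Step 14: x=[6.1891] v=[-2.0384]
Step 15: x=[5.9785] v=[-2.1057]
Step 16: x=[5.7626] v=[-2.1586]
Step 17: x=[5.5429] v=[-2.1969]
Step 18: x=[5.3209] v=[-2.2202]
Step 19: x=[5.0981] v=[-2.2284]
Step 20: x=[4.8760] v=[-2.2215]
Step 21: x=[4.6561] v=[-2.1995]
Step 22: x=[4.4399] v=[-2.1625]
Step 23: x=[4.2288] v=[-2.1108]
Step 24: x=[4.0243] v=[-2.0448]
Step 25: x=[3.8278] v=[-1.9649]
Step 26: x=[3.6406] v=[-1.8716]
Step 27: x=[3.4640] v=[-1.7656]
Step 28: x=[3.2992] v=[-1.6476]
Step 29: x=[3.1474] v=[-1.5184]
Step 30: x=[3.0095] v=[-1.3788]
Step 31: x=[2.8865] v=[-1.2299]
Step 32: x=[2.7792] v=[-1.0726]
Step 33: x=[2.6884] v=[-0.9080]
Step 34: x=[2.6147] v=[-0.7372]
Step 35: x=[2.5586] v=[-0.5614]
Step 36: x=[2.5204] v=[-0.3818]
Step 37: x=[2.5004] v=[-0.1996]
Step 38: x=[2.4988] v=[-0.0160]
Step 39: x=[2.5156] v=[0.1677]
First v>=0 after going negative at step 39, time=3.9000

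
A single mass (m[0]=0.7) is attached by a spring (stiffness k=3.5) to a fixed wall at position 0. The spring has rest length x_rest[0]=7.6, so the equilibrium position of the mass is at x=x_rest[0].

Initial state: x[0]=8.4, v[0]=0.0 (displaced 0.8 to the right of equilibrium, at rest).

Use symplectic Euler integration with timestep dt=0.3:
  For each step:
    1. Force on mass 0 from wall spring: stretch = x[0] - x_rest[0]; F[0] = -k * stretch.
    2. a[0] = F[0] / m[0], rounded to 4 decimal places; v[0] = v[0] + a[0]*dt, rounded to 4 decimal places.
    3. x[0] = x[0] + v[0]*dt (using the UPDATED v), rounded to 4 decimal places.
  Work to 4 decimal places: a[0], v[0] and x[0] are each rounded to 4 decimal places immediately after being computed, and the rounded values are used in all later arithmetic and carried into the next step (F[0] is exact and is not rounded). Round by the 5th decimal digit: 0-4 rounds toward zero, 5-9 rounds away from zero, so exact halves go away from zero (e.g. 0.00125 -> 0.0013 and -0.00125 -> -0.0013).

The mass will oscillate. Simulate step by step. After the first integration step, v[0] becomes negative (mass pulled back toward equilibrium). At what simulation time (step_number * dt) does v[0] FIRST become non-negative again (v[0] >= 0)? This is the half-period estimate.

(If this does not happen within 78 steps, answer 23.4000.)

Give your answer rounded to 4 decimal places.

Step 0: x=[8.4000] v=[0.0000]
Step 1: x=[8.0400] v=[-1.2000]
Step 2: x=[7.4820] v=[-1.8600]
Step 3: x=[6.9771] v=[-1.6830]
Step 4: x=[6.7525] v=[-0.7487]
Step 5: x=[6.9093] v=[0.5226]
First v>=0 after going negative at step 5, time=1.5000

Answer: 1.5000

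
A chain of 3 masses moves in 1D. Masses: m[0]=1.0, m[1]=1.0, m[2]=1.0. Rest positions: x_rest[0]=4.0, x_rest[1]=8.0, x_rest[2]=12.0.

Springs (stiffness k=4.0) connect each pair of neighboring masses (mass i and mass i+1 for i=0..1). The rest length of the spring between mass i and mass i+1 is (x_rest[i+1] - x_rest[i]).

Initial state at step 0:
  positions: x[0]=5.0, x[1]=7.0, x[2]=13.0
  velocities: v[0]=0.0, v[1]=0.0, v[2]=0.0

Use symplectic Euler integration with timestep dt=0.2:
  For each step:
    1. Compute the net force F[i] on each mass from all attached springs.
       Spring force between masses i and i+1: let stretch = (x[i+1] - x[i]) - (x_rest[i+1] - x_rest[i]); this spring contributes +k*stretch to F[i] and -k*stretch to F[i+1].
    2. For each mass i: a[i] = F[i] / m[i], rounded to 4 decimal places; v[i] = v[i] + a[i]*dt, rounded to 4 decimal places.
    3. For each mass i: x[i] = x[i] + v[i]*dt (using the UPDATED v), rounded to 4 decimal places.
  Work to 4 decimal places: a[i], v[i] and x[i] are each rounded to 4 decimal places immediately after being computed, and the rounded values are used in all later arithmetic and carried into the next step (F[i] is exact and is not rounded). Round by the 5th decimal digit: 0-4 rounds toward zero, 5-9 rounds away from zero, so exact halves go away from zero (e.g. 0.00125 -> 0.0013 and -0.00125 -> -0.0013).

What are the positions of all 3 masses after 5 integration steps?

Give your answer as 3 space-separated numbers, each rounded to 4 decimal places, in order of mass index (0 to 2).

Step 0: x=[5.0000 7.0000 13.0000] v=[0.0000 0.0000 0.0000]
Step 1: x=[4.6800 7.6400 12.6800] v=[-1.6000 3.2000 -1.6000]
Step 2: x=[4.1936 8.6128 12.1936] v=[-2.4320 4.8640 -2.4320]
Step 3: x=[3.7743 9.4515 11.7743] v=[-2.0966 4.1933 -2.0966]
Step 4: x=[3.6233 9.7535 11.6233] v=[-0.7548 1.5098 -0.7548]
Step 5: x=[3.8132 9.3738 11.8132] v=[0.9494 -1.8985 0.9494]

Answer: 3.8132 9.3738 11.8132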